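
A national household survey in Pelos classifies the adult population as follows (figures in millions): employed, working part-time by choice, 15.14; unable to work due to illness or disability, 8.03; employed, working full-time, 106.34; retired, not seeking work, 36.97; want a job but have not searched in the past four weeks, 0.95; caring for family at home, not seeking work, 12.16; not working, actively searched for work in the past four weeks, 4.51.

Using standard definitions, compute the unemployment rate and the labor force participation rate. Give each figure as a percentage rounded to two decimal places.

Employed = 15.14 + 106.34 = 121.48 million.
Unemployed = 4.51 million.
Labor force = 121.48 + 4.51 = 125.99 million.
Not in labor force = 8.03 + 36.97 + 0.95 + 12.16 = 58.11 million (those not working and not actively searching are outside the labor force — including those who want a job but have given up searching).
Civilian working-age population = 125.99 + 58.11 = 184.10 million.
Unemployment rate = 4.51 / 125.99 = 3.58%.
Labor force participation rate = 125.99 / 184.10 = 68.44%.

Unemployment rate ≈ 3.58%; labor force participation rate ≈ 68.44%.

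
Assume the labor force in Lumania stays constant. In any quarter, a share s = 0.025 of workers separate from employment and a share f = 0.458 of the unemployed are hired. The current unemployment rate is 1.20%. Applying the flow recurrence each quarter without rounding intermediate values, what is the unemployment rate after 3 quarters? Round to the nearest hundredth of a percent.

With a fixed labor force, u_{t+1} = u_t + s·(1−u_t) − f·u_t = u_t·(1−s−f) + s.
Here 1−s−f = 0.517 and s = 0.025.
u_1 = 0.012000 × 0.517 + 0.025 = 0.031204.
u_2 = 0.031204 × 0.517 + 0.025 = 0.041132.
u_3 = 0.041132 × 0.517 + 0.025 = 0.046265.

Unemployment rate after three quarters ≈ 4.63%.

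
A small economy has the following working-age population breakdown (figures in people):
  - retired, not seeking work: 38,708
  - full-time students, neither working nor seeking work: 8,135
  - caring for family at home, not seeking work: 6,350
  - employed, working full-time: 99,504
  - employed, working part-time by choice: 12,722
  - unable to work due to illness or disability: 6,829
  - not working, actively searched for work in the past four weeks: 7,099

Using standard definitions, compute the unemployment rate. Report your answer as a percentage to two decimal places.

Employed = 99,504 + 12,722 = 112,226.
Unemployed = 7,099.
Labor force = 112,226 + 7,099 = 119,325.
Unemployment rate = 7,099 / 119,325 = 5.95%.

Unemployment rate ≈ 5.95%.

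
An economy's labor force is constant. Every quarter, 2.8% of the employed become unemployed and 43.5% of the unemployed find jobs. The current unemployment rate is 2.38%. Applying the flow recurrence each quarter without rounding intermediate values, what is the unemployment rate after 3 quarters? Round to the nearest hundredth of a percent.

With a fixed labor force, u_{t+1} = u_t + s·(1−u_t) − f·u_t = u_t·(1−s−f) + s.
Here 1−s−f = 0.537 and s = 0.028.
u_1 = 0.023800 × 0.537 + 0.028 = 0.040781.
u_2 = 0.040781 × 0.537 + 0.028 = 0.049899.
u_3 = 0.049899 × 0.537 + 0.028 = 0.054796.

Unemployment rate after three quarters ≈ 5.48%.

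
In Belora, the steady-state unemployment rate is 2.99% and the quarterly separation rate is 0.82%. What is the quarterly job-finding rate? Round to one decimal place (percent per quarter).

From u* = s/(s+f): f = s·(1−u)/u.
f = 0.82 × (1 − 0.0299) / 0.0299 = 0.7955 / 0.0299 ≈ 26.6% per quarter.

Job-finding rate ≈ 26.6% per quarter.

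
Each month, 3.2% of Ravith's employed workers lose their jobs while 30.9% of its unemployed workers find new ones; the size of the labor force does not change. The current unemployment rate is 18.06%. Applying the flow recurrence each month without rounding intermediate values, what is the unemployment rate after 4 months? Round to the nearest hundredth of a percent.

Unemployment rate after four months ≈ 11.02%.

With a fixed labor force, u_{t+1} = u_t + s·(1−u_t) − f·u_t = u_t·(1−s−f) + s.
Here 1−s−f = 0.659 and s = 0.032.
u_1 = 0.180600 × 0.659 + 0.032 = 0.151015.
u_2 = 0.151015 × 0.659 + 0.032 = 0.131519.
u_3 = 0.131519 × 0.659 + 0.032 = 0.118671.
u_4 = 0.118671 × 0.659 + 0.032 = 0.110204.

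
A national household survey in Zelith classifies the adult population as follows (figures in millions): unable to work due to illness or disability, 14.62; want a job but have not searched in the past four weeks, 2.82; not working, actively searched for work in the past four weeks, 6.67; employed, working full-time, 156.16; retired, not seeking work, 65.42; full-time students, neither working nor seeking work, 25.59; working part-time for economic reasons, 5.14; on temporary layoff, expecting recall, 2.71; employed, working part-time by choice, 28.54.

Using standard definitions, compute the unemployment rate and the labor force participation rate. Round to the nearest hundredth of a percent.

Unemployment rate ≈ 4.71%; labor force participation rate ≈ 64.75%.

Employed = 156.16 + 5.14 + 28.54 = 189.84 million (anyone who worked, including part-time for economic reasons, counts as employed).
Unemployed = 6.67 + 2.71 = 9.38 million (jobless and actively searching, or on temporary layoff).
Labor force = 189.84 + 9.38 = 199.22 million.
Not in labor force = 14.62 + 2.82 + 65.42 + 25.59 = 108.45 million (those not working and not actively searching are outside the labor force — including those who want a job but have given up searching).
Civilian working-age population = 199.22 + 108.45 = 307.67 million.
Unemployment rate = 9.38 / 199.22 = 4.71%.
Labor force participation rate = 199.22 / 307.67 = 64.75%.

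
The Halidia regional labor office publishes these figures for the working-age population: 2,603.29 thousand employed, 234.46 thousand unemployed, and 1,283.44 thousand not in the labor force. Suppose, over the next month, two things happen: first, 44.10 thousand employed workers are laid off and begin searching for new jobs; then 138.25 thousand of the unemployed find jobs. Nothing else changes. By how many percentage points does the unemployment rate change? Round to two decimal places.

Initially, labor force = 2,603.29 + 234.46 = 2,837.75 thousand, so u = 234.46/2,837.75 = 8.26%.
After the first change, employed falls and unemployed rises by 44.10; labor force unchanged → E = 2,559.19, U = 278.56, labor force = 2,837.75 thousand.
After the second change, unemployed falls and employed rises by 138.25; labor force unchanged → E = 2,697.44, U = 140.31, labor force = 2,837.75 thousand.
New unemployment rate = 140.31 / 2,837.75 = 4.94%.
Change = 4.94% − 8.26% = −3.32 percentage points.

The unemployment rate changes by −3.32 percentage points.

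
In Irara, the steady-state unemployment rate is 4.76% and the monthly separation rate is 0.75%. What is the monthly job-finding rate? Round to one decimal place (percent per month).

Job-finding rate ≈ 15.0% per month.

From u* = s/(s+f): f = s·(1−u)/u.
f = 0.75 × (1 − 0.0476) / 0.0476 = 0.7143 / 0.0476 ≈ 15.0% per month.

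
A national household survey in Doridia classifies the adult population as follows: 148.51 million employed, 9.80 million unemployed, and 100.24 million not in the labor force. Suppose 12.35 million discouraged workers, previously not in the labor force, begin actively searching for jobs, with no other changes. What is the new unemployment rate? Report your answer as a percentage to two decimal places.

New unemployment rate ≈ 12.98%.

Initially, labor force = 148.51 + 9.80 = 158.31 million, so u = 9.80/158.31 = 6.19%.
After the change, unemployed and labor force both rise by 12.35 → E = 148.51, U = 22.15, labor force = 170.66 million.
New unemployment rate = 22.15 / 170.66 = 12.98%.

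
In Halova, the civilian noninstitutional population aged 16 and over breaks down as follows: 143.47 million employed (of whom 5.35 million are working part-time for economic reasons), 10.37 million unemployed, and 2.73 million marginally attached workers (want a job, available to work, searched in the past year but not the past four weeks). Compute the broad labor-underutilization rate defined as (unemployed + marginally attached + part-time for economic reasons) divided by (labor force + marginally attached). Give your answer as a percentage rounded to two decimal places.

Broad underutilization rate ≈ 11.78%.

Labor force = 143.47 + 10.37 = 153.84 million.
Numerator = 10.37 + 2.73 + 5.35 = 18.45 million.
Denominator = 153.84 + 2.73 = 156.57 million.
Broad rate = 18.45 / 156.57 = 11.78%.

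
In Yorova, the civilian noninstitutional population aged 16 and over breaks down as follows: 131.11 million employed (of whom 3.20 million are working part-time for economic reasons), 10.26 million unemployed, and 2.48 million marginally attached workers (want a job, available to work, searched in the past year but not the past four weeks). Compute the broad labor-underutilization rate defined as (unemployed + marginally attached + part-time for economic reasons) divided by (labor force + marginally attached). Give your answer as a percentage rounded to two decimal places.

Labor force = 131.11 + 10.26 = 141.37 million.
Numerator = 10.26 + 2.48 + 3.20 = 15.94 million.
Denominator = 141.37 + 2.48 = 143.85 million.
Broad rate = 15.94 / 143.85 = 11.08%.

Broad underutilization rate ≈ 11.08%.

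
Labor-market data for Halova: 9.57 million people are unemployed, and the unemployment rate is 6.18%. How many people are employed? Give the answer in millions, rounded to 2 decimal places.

About 145.28 million are employed.

Labor force = U / u = 9.57 / 0.0618 ≈ 154.85 million.
Employed = labor force − unemployed = 154.85 − 9.57 = 145.28 million.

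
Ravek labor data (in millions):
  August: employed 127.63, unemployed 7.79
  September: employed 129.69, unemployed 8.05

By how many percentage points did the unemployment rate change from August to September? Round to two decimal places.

August: labor force = 127.63 + 7.79 = 135.42; u = 7.79/135.42 = 5.75%.
September: labor force = 129.69 + 8.05 = 137.74; u = 8.05/137.74 = 5.84%.
Change = 5.84% − 5.75% = +0.09 pp.

The unemployment rate changed by +0.09 percentage points.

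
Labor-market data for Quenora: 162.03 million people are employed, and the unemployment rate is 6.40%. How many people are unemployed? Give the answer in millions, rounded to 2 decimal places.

About 11.08 million are unemployed.

Let U be the number unemployed. The labor force is E + U, and U/(E+U) = 0.0640.
So U = 0.0640 × 162.03 / (1 − 0.0640) = 10.3699 / 0.9360 ≈ 11.08 million.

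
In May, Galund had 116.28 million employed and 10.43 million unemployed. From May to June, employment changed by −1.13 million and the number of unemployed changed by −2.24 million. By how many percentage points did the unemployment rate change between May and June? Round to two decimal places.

May: labor force = 116.28 + 10.43 = 126.71; u = 10.43/126.71 = 8.23%.
June: labor force = 115.15 + 8.19 = 123.34; u = 8.19/123.34 = 6.64%.
Change = 6.64% − 8.23% = −1.59 pp.

The unemployment rate changed by −1.59 percentage points.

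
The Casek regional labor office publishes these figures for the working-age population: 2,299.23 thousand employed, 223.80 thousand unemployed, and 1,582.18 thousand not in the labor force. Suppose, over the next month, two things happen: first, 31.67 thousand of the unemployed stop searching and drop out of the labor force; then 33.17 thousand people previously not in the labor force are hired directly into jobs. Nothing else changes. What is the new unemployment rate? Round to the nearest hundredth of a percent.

New unemployment rate ≈ 7.61%.

Initially, labor force = 2,299.23 + 223.80 = 2,523.03 thousand, so u = 223.80/2,523.03 = 8.87%.
After the first change, unemployed and labor force both fall by 31.67 → E = 2,299.23, U = 192.13, labor force = 2,491.36 thousand.
After the second change, employed and labor force both rise by 33.17; unemployed unchanged → E = 2,332.40, U = 192.13, labor force = 2,524.53 thousand.
New unemployment rate = 192.13 / 2,524.53 = 7.61%.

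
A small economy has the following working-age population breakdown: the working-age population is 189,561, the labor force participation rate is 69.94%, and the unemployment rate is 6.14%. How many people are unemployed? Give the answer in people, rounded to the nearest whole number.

About 8,140 are unemployed.

Labor force = 0.6994 × 189,561 = 132,579.
Unemployed = 0.0614 × 132,579 ≈ 8,140.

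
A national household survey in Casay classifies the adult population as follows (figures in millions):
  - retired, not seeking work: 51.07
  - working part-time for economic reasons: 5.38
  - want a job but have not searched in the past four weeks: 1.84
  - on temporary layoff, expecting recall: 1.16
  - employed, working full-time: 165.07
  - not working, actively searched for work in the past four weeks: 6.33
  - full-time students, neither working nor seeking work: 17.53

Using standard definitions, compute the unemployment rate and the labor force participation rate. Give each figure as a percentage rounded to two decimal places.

Unemployment rate ≈ 4.21%; labor force participation rate ≈ 71.64%.

Employed = 5.38 + 165.07 = 170.45 million (anyone who worked, including part-time for economic reasons, counts as employed).
Unemployed = 1.16 + 6.33 = 7.49 million (jobless and actively searching, or on temporary layoff).
Labor force = 170.45 + 7.49 = 177.94 million.
Not in labor force = 51.07 + 1.84 + 17.53 = 70.44 million (those not working and not actively searching are outside the labor force — including those who want a job but have given up searching).
Civilian working-age population = 177.94 + 70.44 = 248.38 million.
Unemployment rate = 7.49 / 177.94 = 4.21%.
Labor force participation rate = 177.94 / 248.38 = 71.64%.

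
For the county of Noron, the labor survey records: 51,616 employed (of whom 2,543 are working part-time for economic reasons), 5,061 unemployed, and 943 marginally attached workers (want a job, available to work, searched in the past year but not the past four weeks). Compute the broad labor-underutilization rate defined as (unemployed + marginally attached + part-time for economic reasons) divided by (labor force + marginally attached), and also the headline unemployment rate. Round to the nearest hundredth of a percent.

Labor force = 51,616 + 5,061 = 56,677.
Numerator = 5,061 + 943 + 2,543 = 8,547.
Denominator = 56,677 + 943 = 57,620.
Broad rate = 8,547 / 57,620 = 14.83%.
Headline unemployment rate = 5,061 / 56,677 = 8.93%.

Broad underutilization rate ≈ 14.83%; headline unemployment rate ≈ 8.93%.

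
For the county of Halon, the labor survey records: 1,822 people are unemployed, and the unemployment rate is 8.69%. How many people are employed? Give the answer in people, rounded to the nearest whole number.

Labor force = U / u = 1,822 / 0.0869 ≈ 20,967.
Employed = labor force − unemployed = 20,967 − 1,822 = 19,145.

About 19,145 are employed.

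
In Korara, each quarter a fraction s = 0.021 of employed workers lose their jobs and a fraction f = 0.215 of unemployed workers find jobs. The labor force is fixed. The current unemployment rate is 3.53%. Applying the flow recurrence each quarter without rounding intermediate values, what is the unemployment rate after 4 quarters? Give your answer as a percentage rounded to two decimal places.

With a fixed labor force, u_{t+1} = u_t + s·(1−u_t) − f·u_t = u_t·(1−s−f) + s.
Here 1−s−f = 0.764 and s = 0.021.
u_1 = 0.035300 × 0.764 + 0.021 = 0.047969.
u_2 = 0.047969 × 0.764 + 0.021 = 0.057648.
u_3 = 0.057648 × 0.764 + 0.021 = 0.065043.
u_4 = 0.065043 × 0.764 + 0.021 = 0.070693.

Unemployment rate after four quarters ≈ 7.07%.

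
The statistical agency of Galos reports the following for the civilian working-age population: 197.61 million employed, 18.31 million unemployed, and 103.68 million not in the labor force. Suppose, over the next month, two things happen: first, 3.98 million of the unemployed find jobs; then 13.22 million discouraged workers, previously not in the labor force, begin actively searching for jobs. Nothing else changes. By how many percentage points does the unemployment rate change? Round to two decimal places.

The unemployment rate changes by +3.54 percentage points.

Initially, labor force = 197.61 + 18.31 = 215.92 million, so u = 18.31/215.92 = 8.48%.
After the first change, unemployed falls and employed rises by 3.98; labor force unchanged → E = 201.59, U = 14.33, labor force = 215.92 million.
After the second change, unemployed and labor force both rise by 13.22 → E = 201.59, U = 27.55, labor force = 229.14 million.
New unemployment rate = 27.55 / 229.14 = 12.02%.
Change = 12.02% − 8.48% = +3.54 percentage points.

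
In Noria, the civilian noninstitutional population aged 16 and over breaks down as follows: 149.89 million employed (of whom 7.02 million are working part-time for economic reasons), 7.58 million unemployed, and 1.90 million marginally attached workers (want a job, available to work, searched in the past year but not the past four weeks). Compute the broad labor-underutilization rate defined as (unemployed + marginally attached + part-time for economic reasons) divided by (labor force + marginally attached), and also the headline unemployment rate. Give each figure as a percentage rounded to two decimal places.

Broad underutilization rate ≈ 10.35%; headline unemployment rate ≈ 4.81%.

Labor force = 149.89 + 7.58 = 157.47 million.
Numerator = 7.58 + 1.90 + 7.02 = 16.50 million.
Denominator = 157.47 + 1.90 = 159.37 million.
Broad rate = 16.50 / 159.37 = 10.35%.
Headline unemployment rate = 7.58 / 157.47 = 4.81%.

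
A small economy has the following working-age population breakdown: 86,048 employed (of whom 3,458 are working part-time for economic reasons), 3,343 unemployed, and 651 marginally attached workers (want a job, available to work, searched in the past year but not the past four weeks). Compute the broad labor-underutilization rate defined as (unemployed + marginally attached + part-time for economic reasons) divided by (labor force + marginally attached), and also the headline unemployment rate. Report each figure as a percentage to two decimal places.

Broad underutilization rate ≈ 8.28%; headline unemployment rate ≈ 3.74%.

Labor force = 86,048 + 3,343 = 89,391.
Numerator = 3,343 + 651 + 3,458 = 7,452.
Denominator = 89,391 + 651 = 90,042.
Broad rate = 7,452 / 90,042 = 8.28%.
Headline unemployment rate = 3,343 / 89,391 = 3.74%.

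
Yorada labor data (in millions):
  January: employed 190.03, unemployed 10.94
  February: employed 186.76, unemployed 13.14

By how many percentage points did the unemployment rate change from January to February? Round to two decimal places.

January: labor force = 190.03 + 10.94 = 200.97; u = 10.94/200.97 = 5.44%.
February: labor force = 186.76 + 13.14 = 199.90; u = 13.14/199.90 = 6.57%.
Change = 6.57% − 5.44% = +1.13 pp.

The unemployment rate changed by +1.13 percentage points.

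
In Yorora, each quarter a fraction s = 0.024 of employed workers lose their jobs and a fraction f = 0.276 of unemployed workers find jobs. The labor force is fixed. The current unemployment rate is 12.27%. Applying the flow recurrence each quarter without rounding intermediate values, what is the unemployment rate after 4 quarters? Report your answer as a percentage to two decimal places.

Unemployment rate after four quarters ≈ 9.03%.

With a fixed labor force, u_{t+1} = u_t + s·(1−u_t) − f·u_t = u_t·(1−s−f) + s.
Here 1−s−f = 0.700 and s = 0.024.
u_1 = 0.122700 × 0.700 + 0.024 = 0.109890.
u_2 = 0.109890 × 0.700 + 0.024 = 0.100923.
u_3 = 0.100923 × 0.700 + 0.024 = 0.094646.
u_4 = 0.094646 × 0.700 + 0.024 = 0.090252.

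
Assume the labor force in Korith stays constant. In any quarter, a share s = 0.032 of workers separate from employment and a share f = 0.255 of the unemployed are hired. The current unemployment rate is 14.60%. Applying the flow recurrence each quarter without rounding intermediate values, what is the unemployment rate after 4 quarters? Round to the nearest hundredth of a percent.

With a fixed labor force, u_{t+1} = u_t + s·(1−u_t) − f·u_t = u_t·(1−s−f) + s.
Here 1−s−f = 0.713 and s = 0.032.
u_1 = 0.146000 × 0.713 + 0.032 = 0.136098.
u_2 = 0.136098 × 0.713 + 0.032 = 0.129038.
u_3 = 0.129038 × 0.713 + 0.032 = 0.124004.
u_4 = 0.124004 × 0.713 + 0.032 = 0.120415.

Unemployment rate after four quarters ≈ 12.04%.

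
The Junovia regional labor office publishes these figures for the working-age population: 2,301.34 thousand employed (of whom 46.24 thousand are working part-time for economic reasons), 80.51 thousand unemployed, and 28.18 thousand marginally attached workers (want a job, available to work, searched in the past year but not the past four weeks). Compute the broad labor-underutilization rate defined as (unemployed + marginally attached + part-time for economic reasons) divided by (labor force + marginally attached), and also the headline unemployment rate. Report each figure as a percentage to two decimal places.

Broad underutilization rate ≈ 6.43%; headline unemployment rate ≈ 3.38%.

Labor force = 2,301.34 + 80.51 = 2,381.85 thousand.
Numerator = 80.51 + 28.18 + 46.24 = 154.93 thousand.
Denominator = 2,381.85 + 28.18 = 2,410.03 thousand.
Broad rate = 154.93 / 2,410.03 = 6.43%.
Headline unemployment rate = 80.51 / 2,381.85 = 3.38%.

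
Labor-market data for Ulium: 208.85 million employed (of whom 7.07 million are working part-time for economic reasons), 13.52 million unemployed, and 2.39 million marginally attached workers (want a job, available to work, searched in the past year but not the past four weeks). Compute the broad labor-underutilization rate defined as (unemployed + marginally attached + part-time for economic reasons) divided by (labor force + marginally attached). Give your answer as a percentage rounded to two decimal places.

Broad underutilization rate ≈ 10.22%.

Labor force = 208.85 + 13.52 = 222.37 million.
Numerator = 13.52 + 2.39 + 7.07 = 22.98 million.
Denominator = 222.37 + 2.39 = 224.76 million.
Broad rate = 22.98 / 224.76 = 10.22%.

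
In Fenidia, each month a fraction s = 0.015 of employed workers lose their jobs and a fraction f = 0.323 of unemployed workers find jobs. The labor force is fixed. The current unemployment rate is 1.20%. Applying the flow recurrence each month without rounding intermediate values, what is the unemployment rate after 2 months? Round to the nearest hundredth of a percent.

With a fixed labor force, u_{t+1} = u_t + s·(1−u_t) − f·u_t = u_t·(1−s−f) + s.
Here 1−s−f = 0.662 and s = 0.015.
u_1 = 0.012000 × 0.662 + 0.015 = 0.022944.
u_2 = 0.022944 × 0.662 + 0.015 = 0.030189.

Unemployment rate after two months ≈ 3.02%.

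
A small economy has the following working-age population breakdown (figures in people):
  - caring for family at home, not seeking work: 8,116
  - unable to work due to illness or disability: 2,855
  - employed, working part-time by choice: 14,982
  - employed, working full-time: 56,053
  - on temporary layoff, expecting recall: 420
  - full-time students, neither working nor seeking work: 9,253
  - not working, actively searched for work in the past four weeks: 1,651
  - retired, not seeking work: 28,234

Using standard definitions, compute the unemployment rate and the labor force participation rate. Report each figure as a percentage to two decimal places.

Employed = 14,982 + 56,053 = 71,035.
Unemployed = 420 + 1,651 = 2,071 (jobless and actively searching, or on temporary layoff).
Labor force = 71,035 + 2,071 = 73,106.
Not in labor force = 8,116 + 2,855 + 9,253 + 28,234 = 48,458 (those not working and not actively searching are outside the labor force).
Civilian working-age population = 73,106 + 48,458 = 121,564.
Unemployment rate = 2,071 / 73,106 = 2.83%.
Labor force participation rate = 73,106 / 121,564 = 60.14%.

Unemployment rate ≈ 2.83%; labor force participation rate ≈ 60.14%.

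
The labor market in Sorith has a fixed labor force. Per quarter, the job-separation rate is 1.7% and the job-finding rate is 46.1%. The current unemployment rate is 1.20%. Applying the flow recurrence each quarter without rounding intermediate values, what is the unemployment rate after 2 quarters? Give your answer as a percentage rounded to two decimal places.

Unemployment rate after two quarters ≈ 2.91%.

With a fixed labor force, u_{t+1} = u_t + s·(1−u_t) − f·u_t = u_t·(1−s−f) + s.
Here 1−s−f = 0.522 and s = 0.017.
u_1 = 0.012000 × 0.522 + 0.017 = 0.023264.
u_2 = 0.023264 × 0.522 + 0.017 = 0.029144.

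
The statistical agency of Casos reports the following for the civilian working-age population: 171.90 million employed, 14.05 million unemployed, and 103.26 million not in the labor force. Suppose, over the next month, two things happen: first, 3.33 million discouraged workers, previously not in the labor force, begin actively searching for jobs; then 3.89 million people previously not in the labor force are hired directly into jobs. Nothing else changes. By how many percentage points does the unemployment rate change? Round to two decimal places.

The unemployment rate changes by +1.44 percentage points.

Initially, labor force = 171.90 + 14.05 = 185.95 million, so u = 14.05/185.95 = 7.56%.
After the first change, unemployed and labor force both rise by 3.33 → E = 171.90, U = 17.38, labor force = 189.28 million.
After the second change, employed and labor force both rise by 3.89; unemployed unchanged → E = 175.79, U = 17.38, labor force = 193.17 million.
New unemployment rate = 17.38 / 193.17 = 9.00%.
Change = 9.00% − 7.56% = +1.44 percentage points.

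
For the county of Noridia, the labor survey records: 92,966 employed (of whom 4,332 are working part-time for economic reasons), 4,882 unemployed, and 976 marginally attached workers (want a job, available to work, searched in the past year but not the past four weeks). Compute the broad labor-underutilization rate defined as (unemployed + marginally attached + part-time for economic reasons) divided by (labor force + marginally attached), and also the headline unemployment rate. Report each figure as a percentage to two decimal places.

Labor force = 92,966 + 4,882 = 97,848.
Numerator = 4,882 + 976 + 4,332 = 10,190.
Denominator = 97,848 + 976 = 98,824.
Broad rate = 10,190 / 98,824 = 10.31%.
Headline unemployment rate = 4,882 / 97,848 = 4.99%.

Broad underutilization rate ≈ 10.31%; headline unemployment rate ≈ 4.99%.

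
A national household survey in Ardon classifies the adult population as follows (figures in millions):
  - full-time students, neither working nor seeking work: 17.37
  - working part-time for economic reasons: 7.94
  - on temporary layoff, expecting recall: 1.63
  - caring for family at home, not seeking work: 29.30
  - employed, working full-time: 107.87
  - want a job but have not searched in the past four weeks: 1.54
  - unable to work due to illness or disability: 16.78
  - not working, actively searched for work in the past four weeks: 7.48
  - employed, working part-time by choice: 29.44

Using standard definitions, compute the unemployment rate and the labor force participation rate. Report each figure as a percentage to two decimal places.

Unemployment rate ≈ 5.90%; labor force participation rate ≈ 70.37%.

Employed = 7.94 + 107.87 + 29.44 = 145.25 million (anyone who worked, including part-time for economic reasons, counts as employed).
Unemployed = 1.63 + 7.48 = 9.11 million (jobless and actively searching, or on temporary layoff).
Labor force = 145.25 + 9.11 = 154.36 million.
Not in labor force = 17.37 + 29.30 + 1.54 + 16.78 = 64.99 million (those not working and not actively searching are outside the labor force — including those who want a job but have given up searching).
Civilian working-age population = 154.36 + 64.99 = 219.35 million.
Unemployment rate = 9.11 / 154.36 = 5.90%.
Labor force participation rate = 154.36 / 219.35 = 70.37%.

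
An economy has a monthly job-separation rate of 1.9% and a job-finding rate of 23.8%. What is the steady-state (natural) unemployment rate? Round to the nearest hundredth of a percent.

At steady state the flows balance: s·E = f·U, so U/(E+U) = s/(s+f).
u* = 1.9 / (1.9 + 23.8) = 1.9 / 25.70 = 7.39%.

Steady-state unemployment rate ≈ 7.39%.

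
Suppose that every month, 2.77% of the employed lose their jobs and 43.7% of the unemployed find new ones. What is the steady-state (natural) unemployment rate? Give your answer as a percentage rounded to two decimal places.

At steady state the flows balance: s·E = f·U, so U/(E+U) = s/(s+f).
u* = 2.77 / (2.77 + 43.7) = 2.77 / 46.47 = 5.96%.

Steady-state unemployment rate ≈ 5.96%.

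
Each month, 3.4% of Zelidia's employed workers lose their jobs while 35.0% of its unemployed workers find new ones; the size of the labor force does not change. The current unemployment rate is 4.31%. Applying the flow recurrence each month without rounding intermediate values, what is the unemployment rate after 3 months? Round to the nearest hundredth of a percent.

Unemployment rate after three months ≈ 7.79%.

With a fixed labor force, u_{t+1} = u_t + s·(1−u_t) − f·u_t = u_t·(1−s−f) + s.
Here 1−s−f = 0.616 and s = 0.034.
u_1 = 0.043100 × 0.616 + 0.034 = 0.060550.
u_2 = 0.060550 × 0.616 + 0.034 = 0.071299.
u_3 = 0.071299 × 0.616 + 0.034 = 0.077920.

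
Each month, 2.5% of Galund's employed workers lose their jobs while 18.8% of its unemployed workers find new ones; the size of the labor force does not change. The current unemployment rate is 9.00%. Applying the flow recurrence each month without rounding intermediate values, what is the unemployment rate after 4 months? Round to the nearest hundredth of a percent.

Unemployment rate after four months ≈ 10.69%.

With a fixed labor force, u_{t+1} = u_t + s·(1−u_t) − f·u_t = u_t·(1−s−f) + s.
Here 1−s−f = 0.787 and s = 0.025.
u_1 = 0.090000 × 0.787 + 0.025 = 0.095830.
u_2 = 0.095830 × 0.787 + 0.025 = 0.100418.
u_3 = 0.100418 × 0.787 + 0.025 = 0.104029.
u_4 = 0.104029 × 0.787 + 0.025 = 0.106871.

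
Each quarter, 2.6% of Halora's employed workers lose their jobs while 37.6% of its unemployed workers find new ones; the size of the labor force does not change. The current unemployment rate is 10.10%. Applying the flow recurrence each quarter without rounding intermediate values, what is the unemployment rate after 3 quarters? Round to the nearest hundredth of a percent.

Unemployment rate after three quarters ≈ 7.24%.

With a fixed labor force, u_{t+1} = u_t + s·(1−u_t) − f·u_t = u_t·(1−s−f) + s.
Here 1−s−f = 0.598 and s = 0.026.
u_1 = 0.101000 × 0.598 + 0.026 = 0.086398.
u_2 = 0.086398 × 0.598 + 0.026 = 0.077666.
u_3 = 0.077666 × 0.598 + 0.026 = 0.072444.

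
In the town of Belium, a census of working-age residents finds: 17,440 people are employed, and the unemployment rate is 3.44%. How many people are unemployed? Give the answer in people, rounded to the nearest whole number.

Let U be the number unemployed. The labor force is E + U, and U/(E+U) = 0.0344.
So U = 0.0344 × 17,440 / (1 − 0.0344) = 599.94 / 0.9656 ≈ 621.

About 621 are unemployed.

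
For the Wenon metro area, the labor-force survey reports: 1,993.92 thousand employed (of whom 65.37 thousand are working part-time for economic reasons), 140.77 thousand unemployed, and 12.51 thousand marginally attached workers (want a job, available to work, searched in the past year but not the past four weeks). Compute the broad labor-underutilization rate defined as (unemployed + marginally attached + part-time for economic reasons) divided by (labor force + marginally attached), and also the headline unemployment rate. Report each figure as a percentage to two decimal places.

Broad underutilization rate ≈ 10.18%; headline unemployment rate ≈ 6.59%.

Labor force = 1,993.92 + 140.77 = 2,134.69 thousand.
Numerator = 140.77 + 12.51 + 65.37 = 218.65 thousand.
Denominator = 2,134.69 + 12.51 = 2,147.20 thousand.
Broad rate = 218.65 / 2,147.20 = 10.18%.
Headline unemployment rate = 140.77 / 2,134.69 = 6.59%.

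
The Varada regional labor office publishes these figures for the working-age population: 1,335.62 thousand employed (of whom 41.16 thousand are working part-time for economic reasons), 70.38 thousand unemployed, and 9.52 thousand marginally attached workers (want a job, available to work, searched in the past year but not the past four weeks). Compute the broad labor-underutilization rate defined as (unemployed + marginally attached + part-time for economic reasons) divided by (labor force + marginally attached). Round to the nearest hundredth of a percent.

Labor force = 1,335.62 + 70.38 = 1,406.00 thousand.
Numerator = 70.38 + 9.52 + 41.16 = 121.06 thousand.
Denominator = 1,406.00 + 9.52 = 1,415.52 thousand.
Broad rate = 121.06 / 1,415.52 = 8.55%.

Broad underutilization rate ≈ 8.55%.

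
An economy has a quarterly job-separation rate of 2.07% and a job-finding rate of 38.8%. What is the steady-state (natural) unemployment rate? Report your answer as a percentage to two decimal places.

Steady-state unemployment rate ≈ 5.06%.

At steady state the flows balance: s·E = f·U, so U/(E+U) = s/(s+f).
u* = 2.07 / (2.07 + 38.8) = 2.07 / 40.87 = 5.06%.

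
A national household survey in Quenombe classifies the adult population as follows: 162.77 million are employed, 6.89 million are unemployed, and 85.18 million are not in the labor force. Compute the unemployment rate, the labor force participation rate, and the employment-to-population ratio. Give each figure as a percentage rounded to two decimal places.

Labor force = employed + unemployed = 162.77 + 6.89 = 169.66 million.
Working-age population = 169.66 + 85.18 = 254.84 million.
Unemployment rate = 6.89 / 169.66 = 4.06%.
Labor force participation rate = 169.66 / 254.84 = 66.58%.
Employment-population ratio = 162.77 / 254.84 = 63.87%.

Unemployment rate ≈ 4.06%; labor force participation rate ≈ 66.58%; employment-population ratio ≈ 63.87%.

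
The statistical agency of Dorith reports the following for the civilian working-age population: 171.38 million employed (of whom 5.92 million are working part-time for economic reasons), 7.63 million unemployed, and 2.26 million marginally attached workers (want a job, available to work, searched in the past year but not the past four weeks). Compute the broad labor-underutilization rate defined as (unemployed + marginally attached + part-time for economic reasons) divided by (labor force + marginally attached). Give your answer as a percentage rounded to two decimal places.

Broad underutilization rate ≈ 8.72%.

Labor force = 171.38 + 7.63 = 179.01 million.
Numerator = 7.63 + 2.26 + 5.92 = 15.81 million.
Denominator = 179.01 + 2.26 = 181.27 million.
Broad rate = 15.81 / 181.27 = 8.72%.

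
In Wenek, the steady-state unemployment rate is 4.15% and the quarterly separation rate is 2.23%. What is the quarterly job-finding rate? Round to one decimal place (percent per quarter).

Job-finding rate ≈ 51.5% per quarter.

From u* = s/(s+f): f = s·(1−u)/u.
f = 2.23 × (1 − 0.0415) / 0.0415 = 2.1375 / 0.0415 ≈ 51.5% per quarter.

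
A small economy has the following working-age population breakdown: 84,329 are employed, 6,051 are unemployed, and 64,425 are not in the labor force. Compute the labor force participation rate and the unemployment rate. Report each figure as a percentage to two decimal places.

Labor force participation rate ≈ 58.38%; unemployment rate ≈ 6.70%.

Labor force = employed + unemployed = 84,329 + 6,051 = 90,380.
Working-age population = 90,380 + 64,425 = 154,805.
Unemployment rate = 6,051 / 90,380 = 6.70%.
Labor force participation rate = 90,380 / 154,805 = 58.38%.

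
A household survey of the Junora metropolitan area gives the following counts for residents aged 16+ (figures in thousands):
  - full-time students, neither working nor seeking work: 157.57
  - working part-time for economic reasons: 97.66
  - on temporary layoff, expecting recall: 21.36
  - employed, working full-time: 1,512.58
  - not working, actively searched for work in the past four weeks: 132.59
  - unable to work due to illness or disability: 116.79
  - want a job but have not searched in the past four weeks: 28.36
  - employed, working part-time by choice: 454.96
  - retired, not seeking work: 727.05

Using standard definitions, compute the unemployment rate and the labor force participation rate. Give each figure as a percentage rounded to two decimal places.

Employed = 97.66 + 1,512.58 + 454.96 = 2,065.20 thousand (anyone who worked, including part-time for economic reasons, counts as employed).
Unemployed = 21.36 + 132.59 = 153.95 thousand (jobless and actively searching, or on temporary layoff).
Labor force = 2,065.20 + 153.95 = 2,219.15 thousand.
Not in labor force = 157.57 + 116.79 + 28.36 + 727.05 = 1,029.77 thousand (those not working and not actively searching are outside the labor force — including those who want a job but have given up searching).
Civilian working-age population = 2,219.15 + 1,029.77 = 3,248.92 thousand.
Unemployment rate = 153.95 / 2,219.15 = 6.94%.
Labor force participation rate = 2,219.15 / 3,248.92 = 68.30%.

Unemployment rate ≈ 6.94%; labor force participation rate ≈ 68.30%.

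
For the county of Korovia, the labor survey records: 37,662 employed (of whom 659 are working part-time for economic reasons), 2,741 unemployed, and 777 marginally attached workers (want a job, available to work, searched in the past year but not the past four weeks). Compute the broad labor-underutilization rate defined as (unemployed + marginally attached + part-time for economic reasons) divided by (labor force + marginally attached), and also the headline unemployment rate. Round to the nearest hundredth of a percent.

Labor force = 37,662 + 2,741 = 40,403.
Numerator = 2,741 + 777 + 659 = 4,177.
Denominator = 40,403 + 777 = 41,180.
Broad rate = 4,177 / 41,180 = 10.14%.
Headline unemployment rate = 2,741 / 40,403 = 6.78%.

Broad underutilization rate ≈ 10.14%; headline unemployment rate ≈ 6.78%.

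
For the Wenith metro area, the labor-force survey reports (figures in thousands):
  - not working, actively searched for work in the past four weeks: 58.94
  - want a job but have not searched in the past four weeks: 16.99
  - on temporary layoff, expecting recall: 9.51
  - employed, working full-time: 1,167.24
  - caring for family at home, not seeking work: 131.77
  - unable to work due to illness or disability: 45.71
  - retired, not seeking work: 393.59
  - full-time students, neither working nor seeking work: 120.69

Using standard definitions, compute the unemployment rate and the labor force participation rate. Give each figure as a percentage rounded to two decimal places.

Employed = 1,167.24 thousand.
Unemployed = 58.94 + 9.51 = 68.45 thousand (jobless and actively searching, or on temporary layoff).
Labor force = 1,167.24 + 68.45 = 1,235.69 thousand.
Not in labor force = 16.99 + 131.77 + 45.71 + 393.59 + 120.69 = 708.75 thousand (those not working and not actively searching are outside the labor force — including those who want a job but have given up searching).
Civilian working-age population = 1,235.69 + 708.75 = 1,944.44 thousand.
Unemployment rate = 68.45 / 1,235.69 = 5.54%.
Labor force participation rate = 1,235.69 / 1,944.44 = 63.55%.

Unemployment rate ≈ 5.54%; labor force participation rate ≈ 63.55%.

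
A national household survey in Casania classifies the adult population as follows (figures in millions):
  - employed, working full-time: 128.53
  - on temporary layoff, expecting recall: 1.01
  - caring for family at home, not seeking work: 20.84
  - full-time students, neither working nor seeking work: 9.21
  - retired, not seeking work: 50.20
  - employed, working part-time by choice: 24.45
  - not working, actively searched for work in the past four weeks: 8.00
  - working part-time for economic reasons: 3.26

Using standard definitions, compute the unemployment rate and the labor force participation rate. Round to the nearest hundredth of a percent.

Employed = 128.53 + 24.45 + 3.26 = 156.24 million (anyone who worked, including part-time for economic reasons, counts as employed).
Unemployed = 1.01 + 8.00 = 9.01 million (jobless and actively searching, or on temporary layoff).
Labor force = 156.24 + 9.01 = 165.25 million.
Not in labor force = 20.84 + 9.21 + 50.20 = 80.25 million (those not working and not actively searching are outside the labor force).
Civilian working-age population = 165.25 + 80.25 = 245.50 million.
Unemployment rate = 9.01 / 165.25 = 5.45%.
Labor force participation rate = 165.25 / 245.50 = 67.31%.

Unemployment rate ≈ 5.45%; labor force participation rate ≈ 67.31%.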